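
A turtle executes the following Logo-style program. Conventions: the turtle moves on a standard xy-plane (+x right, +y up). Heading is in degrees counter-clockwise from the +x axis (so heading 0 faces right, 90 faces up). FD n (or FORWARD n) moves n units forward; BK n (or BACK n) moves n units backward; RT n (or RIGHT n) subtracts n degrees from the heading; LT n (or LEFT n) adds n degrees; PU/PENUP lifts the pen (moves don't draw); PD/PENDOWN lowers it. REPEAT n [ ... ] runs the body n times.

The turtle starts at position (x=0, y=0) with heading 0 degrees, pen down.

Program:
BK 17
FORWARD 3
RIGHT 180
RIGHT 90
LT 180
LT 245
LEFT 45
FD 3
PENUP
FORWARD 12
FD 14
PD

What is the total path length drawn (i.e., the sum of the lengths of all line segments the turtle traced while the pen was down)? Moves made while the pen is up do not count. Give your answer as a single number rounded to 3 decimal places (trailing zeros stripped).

Answer: 23

Derivation:
Executing turtle program step by step:
Start: pos=(0,0), heading=0, pen down
BK 17: (0,0) -> (-17,0) [heading=0, draw]
FD 3: (-17,0) -> (-14,0) [heading=0, draw]
RT 180: heading 0 -> 180
RT 90: heading 180 -> 90
LT 180: heading 90 -> 270
LT 245: heading 270 -> 155
LT 45: heading 155 -> 200
FD 3: (-14,0) -> (-16.819,-1.026) [heading=200, draw]
PU: pen up
FD 12: (-16.819,-1.026) -> (-28.095,-5.13) [heading=200, move]
FD 14: (-28.095,-5.13) -> (-41.251,-9.919) [heading=200, move]
PD: pen down
Final: pos=(-41.251,-9.919), heading=200, 3 segment(s) drawn

Segment lengths:
  seg 1: (0,0) -> (-17,0), length = 17
  seg 2: (-17,0) -> (-14,0), length = 3
  seg 3: (-14,0) -> (-16.819,-1.026), length = 3
Total = 23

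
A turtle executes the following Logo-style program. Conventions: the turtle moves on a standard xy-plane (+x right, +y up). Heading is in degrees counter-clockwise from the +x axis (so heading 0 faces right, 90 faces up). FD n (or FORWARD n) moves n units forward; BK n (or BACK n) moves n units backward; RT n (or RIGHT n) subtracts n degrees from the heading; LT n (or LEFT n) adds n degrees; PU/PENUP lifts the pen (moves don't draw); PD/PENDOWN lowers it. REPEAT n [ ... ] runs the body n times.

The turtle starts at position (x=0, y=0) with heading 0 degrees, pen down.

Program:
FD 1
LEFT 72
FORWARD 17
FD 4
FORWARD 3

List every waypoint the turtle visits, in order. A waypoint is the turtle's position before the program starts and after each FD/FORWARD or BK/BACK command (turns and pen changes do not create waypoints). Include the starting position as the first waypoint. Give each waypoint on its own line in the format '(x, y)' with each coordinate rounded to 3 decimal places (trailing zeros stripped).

Answer: (0, 0)
(1, 0)
(6.253, 16.168)
(7.489, 19.972)
(8.416, 22.825)

Derivation:
Executing turtle program step by step:
Start: pos=(0,0), heading=0, pen down
FD 1: (0,0) -> (1,0) [heading=0, draw]
LT 72: heading 0 -> 72
FD 17: (1,0) -> (6.253,16.168) [heading=72, draw]
FD 4: (6.253,16.168) -> (7.489,19.972) [heading=72, draw]
FD 3: (7.489,19.972) -> (8.416,22.825) [heading=72, draw]
Final: pos=(8.416,22.825), heading=72, 4 segment(s) drawn
Waypoints (5 total):
(0, 0)
(1, 0)
(6.253, 16.168)
(7.489, 19.972)
(8.416, 22.825)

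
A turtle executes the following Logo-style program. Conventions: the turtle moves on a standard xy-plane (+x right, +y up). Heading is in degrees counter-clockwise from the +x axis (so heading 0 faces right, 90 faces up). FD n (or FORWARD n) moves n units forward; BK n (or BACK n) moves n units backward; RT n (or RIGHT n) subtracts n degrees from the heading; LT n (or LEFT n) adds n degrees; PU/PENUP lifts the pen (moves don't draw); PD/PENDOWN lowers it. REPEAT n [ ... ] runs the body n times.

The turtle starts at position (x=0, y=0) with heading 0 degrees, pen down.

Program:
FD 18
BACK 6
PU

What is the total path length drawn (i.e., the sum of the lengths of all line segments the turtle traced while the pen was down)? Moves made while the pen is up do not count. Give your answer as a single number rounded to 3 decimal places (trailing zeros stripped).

Answer: 24

Derivation:
Executing turtle program step by step:
Start: pos=(0,0), heading=0, pen down
FD 18: (0,0) -> (18,0) [heading=0, draw]
BK 6: (18,0) -> (12,0) [heading=0, draw]
PU: pen up
Final: pos=(12,0), heading=0, 2 segment(s) drawn

Segment lengths:
  seg 1: (0,0) -> (18,0), length = 18
  seg 2: (18,0) -> (12,0), length = 6
Total = 24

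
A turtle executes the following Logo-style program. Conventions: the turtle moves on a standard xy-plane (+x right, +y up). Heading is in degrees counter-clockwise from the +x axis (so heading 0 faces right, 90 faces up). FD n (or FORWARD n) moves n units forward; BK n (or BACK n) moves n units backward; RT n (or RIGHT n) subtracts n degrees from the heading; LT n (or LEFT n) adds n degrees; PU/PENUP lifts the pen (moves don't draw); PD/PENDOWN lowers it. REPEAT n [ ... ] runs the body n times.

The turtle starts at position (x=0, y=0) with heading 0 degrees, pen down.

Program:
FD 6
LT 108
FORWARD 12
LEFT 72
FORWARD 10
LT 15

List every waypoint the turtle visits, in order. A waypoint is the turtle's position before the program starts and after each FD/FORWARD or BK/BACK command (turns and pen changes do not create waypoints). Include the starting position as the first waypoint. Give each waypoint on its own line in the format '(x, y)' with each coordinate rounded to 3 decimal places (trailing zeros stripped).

Executing turtle program step by step:
Start: pos=(0,0), heading=0, pen down
FD 6: (0,0) -> (6,0) [heading=0, draw]
LT 108: heading 0 -> 108
FD 12: (6,0) -> (2.292,11.413) [heading=108, draw]
LT 72: heading 108 -> 180
FD 10: (2.292,11.413) -> (-7.708,11.413) [heading=180, draw]
LT 15: heading 180 -> 195
Final: pos=(-7.708,11.413), heading=195, 3 segment(s) drawn
Waypoints (4 total):
(0, 0)
(6, 0)
(2.292, 11.413)
(-7.708, 11.413)

Answer: (0, 0)
(6, 0)
(2.292, 11.413)
(-7.708, 11.413)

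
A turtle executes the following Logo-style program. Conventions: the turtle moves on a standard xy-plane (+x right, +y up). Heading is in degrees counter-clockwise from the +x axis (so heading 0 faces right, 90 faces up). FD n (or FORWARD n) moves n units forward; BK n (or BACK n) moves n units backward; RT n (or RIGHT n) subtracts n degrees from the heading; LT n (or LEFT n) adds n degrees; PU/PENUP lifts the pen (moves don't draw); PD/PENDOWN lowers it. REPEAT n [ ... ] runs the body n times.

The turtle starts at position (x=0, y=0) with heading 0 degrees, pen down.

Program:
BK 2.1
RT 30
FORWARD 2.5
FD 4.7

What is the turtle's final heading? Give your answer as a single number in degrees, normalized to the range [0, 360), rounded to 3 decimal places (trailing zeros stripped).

Answer: 330

Derivation:
Executing turtle program step by step:
Start: pos=(0,0), heading=0, pen down
BK 2.1: (0,0) -> (-2.1,0) [heading=0, draw]
RT 30: heading 0 -> 330
FD 2.5: (-2.1,0) -> (0.065,-1.25) [heading=330, draw]
FD 4.7: (0.065,-1.25) -> (4.135,-3.6) [heading=330, draw]
Final: pos=(4.135,-3.6), heading=330, 3 segment(s) drawn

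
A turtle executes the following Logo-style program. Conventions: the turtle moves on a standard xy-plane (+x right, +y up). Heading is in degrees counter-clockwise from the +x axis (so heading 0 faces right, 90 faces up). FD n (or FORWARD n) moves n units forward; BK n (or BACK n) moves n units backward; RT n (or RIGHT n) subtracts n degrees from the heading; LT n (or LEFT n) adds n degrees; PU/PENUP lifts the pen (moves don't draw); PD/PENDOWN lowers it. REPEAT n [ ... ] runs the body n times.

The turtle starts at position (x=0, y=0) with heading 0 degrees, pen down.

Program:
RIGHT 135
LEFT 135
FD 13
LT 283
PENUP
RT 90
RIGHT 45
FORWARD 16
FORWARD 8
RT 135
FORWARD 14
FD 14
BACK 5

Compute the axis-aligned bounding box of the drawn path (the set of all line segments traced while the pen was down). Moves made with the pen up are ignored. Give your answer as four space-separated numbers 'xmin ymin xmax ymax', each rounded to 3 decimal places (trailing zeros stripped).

Answer: 0 0 13 0

Derivation:
Executing turtle program step by step:
Start: pos=(0,0), heading=0, pen down
RT 135: heading 0 -> 225
LT 135: heading 225 -> 0
FD 13: (0,0) -> (13,0) [heading=0, draw]
LT 283: heading 0 -> 283
PU: pen up
RT 90: heading 283 -> 193
RT 45: heading 193 -> 148
FD 16: (13,0) -> (-0.569,8.479) [heading=148, move]
FD 8: (-0.569,8.479) -> (-7.353,12.718) [heading=148, move]
RT 135: heading 148 -> 13
FD 14: (-7.353,12.718) -> (6.288,15.867) [heading=13, move]
FD 14: (6.288,15.867) -> (19.929,19.017) [heading=13, move]
BK 5: (19.929,19.017) -> (15.057,17.892) [heading=13, move]
Final: pos=(15.057,17.892), heading=13, 1 segment(s) drawn

Segment endpoints: x in {0, 13}, y in {0}
xmin=0, ymin=0, xmax=13, ymax=0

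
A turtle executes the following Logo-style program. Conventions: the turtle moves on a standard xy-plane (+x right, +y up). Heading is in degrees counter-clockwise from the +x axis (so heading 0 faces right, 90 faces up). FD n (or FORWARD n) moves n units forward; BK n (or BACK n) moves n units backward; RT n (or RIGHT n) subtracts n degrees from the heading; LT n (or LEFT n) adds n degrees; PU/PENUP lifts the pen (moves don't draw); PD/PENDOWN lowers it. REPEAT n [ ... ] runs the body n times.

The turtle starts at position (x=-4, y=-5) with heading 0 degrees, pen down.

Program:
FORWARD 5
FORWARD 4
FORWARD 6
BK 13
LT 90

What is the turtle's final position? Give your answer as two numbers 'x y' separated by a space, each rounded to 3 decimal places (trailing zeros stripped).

Executing turtle program step by step:
Start: pos=(-4,-5), heading=0, pen down
FD 5: (-4,-5) -> (1,-5) [heading=0, draw]
FD 4: (1,-5) -> (5,-5) [heading=0, draw]
FD 6: (5,-5) -> (11,-5) [heading=0, draw]
BK 13: (11,-5) -> (-2,-5) [heading=0, draw]
LT 90: heading 0 -> 90
Final: pos=(-2,-5), heading=90, 4 segment(s) drawn

Answer: -2 -5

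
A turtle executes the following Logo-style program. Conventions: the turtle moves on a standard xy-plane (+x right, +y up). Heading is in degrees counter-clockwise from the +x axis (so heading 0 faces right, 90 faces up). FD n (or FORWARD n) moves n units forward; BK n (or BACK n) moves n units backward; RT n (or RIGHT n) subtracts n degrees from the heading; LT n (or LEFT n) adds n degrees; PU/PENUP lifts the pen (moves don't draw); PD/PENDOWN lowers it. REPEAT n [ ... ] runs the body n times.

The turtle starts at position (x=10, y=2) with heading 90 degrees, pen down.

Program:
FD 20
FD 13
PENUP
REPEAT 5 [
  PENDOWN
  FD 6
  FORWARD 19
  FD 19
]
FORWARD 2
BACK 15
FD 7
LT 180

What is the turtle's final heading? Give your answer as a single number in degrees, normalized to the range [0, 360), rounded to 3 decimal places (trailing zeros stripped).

Answer: 270

Derivation:
Executing turtle program step by step:
Start: pos=(10,2), heading=90, pen down
FD 20: (10,2) -> (10,22) [heading=90, draw]
FD 13: (10,22) -> (10,35) [heading=90, draw]
PU: pen up
REPEAT 5 [
  -- iteration 1/5 --
  PD: pen down
  FD 6: (10,35) -> (10,41) [heading=90, draw]
  FD 19: (10,41) -> (10,60) [heading=90, draw]
  FD 19: (10,60) -> (10,79) [heading=90, draw]
  -- iteration 2/5 --
  PD: pen down
  FD 6: (10,79) -> (10,85) [heading=90, draw]
  FD 19: (10,85) -> (10,104) [heading=90, draw]
  FD 19: (10,104) -> (10,123) [heading=90, draw]
  -- iteration 3/5 --
  PD: pen down
  FD 6: (10,123) -> (10,129) [heading=90, draw]
  FD 19: (10,129) -> (10,148) [heading=90, draw]
  FD 19: (10,148) -> (10,167) [heading=90, draw]
  -- iteration 4/5 --
  PD: pen down
  FD 6: (10,167) -> (10,173) [heading=90, draw]
  FD 19: (10,173) -> (10,192) [heading=90, draw]
  FD 19: (10,192) -> (10,211) [heading=90, draw]
  -- iteration 5/5 --
  PD: pen down
  FD 6: (10,211) -> (10,217) [heading=90, draw]
  FD 19: (10,217) -> (10,236) [heading=90, draw]
  FD 19: (10,236) -> (10,255) [heading=90, draw]
]
FD 2: (10,255) -> (10,257) [heading=90, draw]
BK 15: (10,257) -> (10,242) [heading=90, draw]
FD 7: (10,242) -> (10,249) [heading=90, draw]
LT 180: heading 90 -> 270
Final: pos=(10,249), heading=270, 20 segment(s) drawn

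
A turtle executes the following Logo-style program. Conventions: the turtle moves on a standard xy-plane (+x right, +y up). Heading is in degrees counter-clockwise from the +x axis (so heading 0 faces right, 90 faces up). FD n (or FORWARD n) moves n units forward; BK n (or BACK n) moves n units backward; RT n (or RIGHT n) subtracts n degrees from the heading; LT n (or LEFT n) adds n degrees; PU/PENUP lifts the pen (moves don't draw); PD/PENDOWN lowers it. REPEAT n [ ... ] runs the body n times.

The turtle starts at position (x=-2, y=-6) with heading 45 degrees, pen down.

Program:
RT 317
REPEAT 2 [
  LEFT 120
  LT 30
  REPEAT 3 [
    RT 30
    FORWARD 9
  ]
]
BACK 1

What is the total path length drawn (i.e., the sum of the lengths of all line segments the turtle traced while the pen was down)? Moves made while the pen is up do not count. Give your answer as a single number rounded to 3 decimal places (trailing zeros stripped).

Answer: 55

Derivation:
Executing turtle program step by step:
Start: pos=(-2,-6), heading=45, pen down
RT 317: heading 45 -> 88
REPEAT 2 [
  -- iteration 1/2 --
  LT 120: heading 88 -> 208
  LT 30: heading 208 -> 238
  REPEAT 3 [
    -- iteration 1/3 --
    RT 30: heading 238 -> 208
    FD 9: (-2,-6) -> (-9.947,-10.225) [heading=208, draw]
    -- iteration 2/3 --
    RT 30: heading 208 -> 178
    FD 9: (-9.947,-10.225) -> (-18.941,-9.911) [heading=178, draw]
    -- iteration 3/3 --
    RT 30: heading 178 -> 148
    FD 9: (-18.941,-9.911) -> (-26.573,-5.142) [heading=148, draw]
  ]
  -- iteration 2/2 --
  LT 120: heading 148 -> 268
  LT 30: heading 268 -> 298
  REPEAT 3 [
    -- iteration 1/3 --
    RT 30: heading 298 -> 268
    FD 9: (-26.573,-5.142) -> (-26.888,-14.136) [heading=268, draw]
    -- iteration 2/3 --
    RT 30: heading 268 -> 238
    FD 9: (-26.888,-14.136) -> (-31.657,-21.769) [heading=238, draw]
    -- iteration 3/3 --
    RT 30: heading 238 -> 208
    FD 9: (-31.657,-21.769) -> (-39.603,-25.994) [heading=208, draw]
  ]
]
BK 1: (-39.603,-25.994) -> (-38.72,-25.525) [heading=208, draw]
Final: pos=(-38.72,-25.525), heading=208, 7 segment(s) drawn

Segment lengths:
  seg 1: (-2,-6) -> (-9.947,-10.225), length = 9
  seg 2: (-9.947,-10.225) -> (-18.941,-9.911), length = 9
  seg 3: (-18.941,-9.911) -> (-26.573,-5.142), length = 9
  seg 4: (-26.573,-5.142) -> (-26.888,-14.136), length = 9
  seg 5: (-26.888,-14.136) -> (-31.657,-21.769), length = 9
  seg 6: (-31.657,-21.769) -> (-39.603,-25.994), length = 9
  seg 7: (-39.603,-25.994) -> (-38.72,-25.525), length = 1
Total = 55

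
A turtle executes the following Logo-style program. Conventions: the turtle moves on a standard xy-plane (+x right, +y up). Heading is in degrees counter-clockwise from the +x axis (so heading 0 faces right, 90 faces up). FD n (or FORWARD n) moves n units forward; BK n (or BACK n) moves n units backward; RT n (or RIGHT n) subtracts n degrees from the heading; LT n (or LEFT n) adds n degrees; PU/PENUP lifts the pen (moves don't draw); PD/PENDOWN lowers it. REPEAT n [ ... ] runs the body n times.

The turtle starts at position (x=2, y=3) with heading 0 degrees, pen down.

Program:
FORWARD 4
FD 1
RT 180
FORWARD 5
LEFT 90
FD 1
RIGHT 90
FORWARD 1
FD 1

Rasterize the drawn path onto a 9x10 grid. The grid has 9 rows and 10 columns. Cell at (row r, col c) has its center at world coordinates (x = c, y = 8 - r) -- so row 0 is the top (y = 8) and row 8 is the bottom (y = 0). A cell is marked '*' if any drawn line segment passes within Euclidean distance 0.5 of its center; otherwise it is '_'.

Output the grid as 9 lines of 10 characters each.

Answer: __________
__________
__________
__________
__________
__******__
***_______
__________
__________

Derivation:
Segment 0: (2,3) -> (6,3)
Segment 1: (6,3) -> (7,3)
Segment 2: (7,3) -> (2,3)
Segment 3: (2,3) -> (2,2)
Segment 4: (2,2) -> (1,2)
Segment 5: (1,2) -> (0,2)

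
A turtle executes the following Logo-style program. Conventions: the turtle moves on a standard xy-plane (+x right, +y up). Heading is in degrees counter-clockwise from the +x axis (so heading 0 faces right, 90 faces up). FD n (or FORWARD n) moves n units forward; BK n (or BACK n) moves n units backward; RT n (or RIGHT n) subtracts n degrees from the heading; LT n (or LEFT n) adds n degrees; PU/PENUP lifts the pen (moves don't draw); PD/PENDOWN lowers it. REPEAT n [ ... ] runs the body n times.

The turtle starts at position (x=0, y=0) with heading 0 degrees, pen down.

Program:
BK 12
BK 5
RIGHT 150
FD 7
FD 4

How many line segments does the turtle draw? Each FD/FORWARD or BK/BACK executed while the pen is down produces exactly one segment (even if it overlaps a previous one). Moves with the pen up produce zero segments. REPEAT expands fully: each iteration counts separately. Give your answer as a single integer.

Executing turtle program step by step:
Start: pos=(0,0), heading=0, pen down
BK 12: (0,0) -> (-12,0) [heading=0, draw]
BK 5: (-12,0) -> (-17,0) [heading=0, draw]
RT 150: heading 0 -> 210
FD 7: (-17,0) -> (-23.062,-3.5) [heading=210, draw]
FD 4: (-23.062,-3.5) -> (-26.526,-5.5) [heading=210, draw]
Final: pos=(-26.526,-5.5), heading=210, 4 segment(s) drawn
Segments drawn: 4

Answer: 4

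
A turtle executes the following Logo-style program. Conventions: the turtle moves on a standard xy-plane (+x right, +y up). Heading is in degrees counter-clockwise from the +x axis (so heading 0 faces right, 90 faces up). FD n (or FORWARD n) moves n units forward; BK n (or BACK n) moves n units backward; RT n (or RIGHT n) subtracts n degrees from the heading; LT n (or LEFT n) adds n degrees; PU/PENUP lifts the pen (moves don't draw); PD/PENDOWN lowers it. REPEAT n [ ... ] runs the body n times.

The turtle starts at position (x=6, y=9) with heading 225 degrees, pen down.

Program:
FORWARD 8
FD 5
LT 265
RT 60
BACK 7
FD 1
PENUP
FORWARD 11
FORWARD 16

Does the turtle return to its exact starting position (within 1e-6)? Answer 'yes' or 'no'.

Answer: no

Derivation:
Executing turtle program step by step:
Start: pos=(6,9), heading=225, pen down
FD 8: (6,9) -> (0.343,3.343) [heading=225, draw]
FD 5: (0.343,3.343) -> (-3.192,-0.192) [heading=225, draw]
LT 265: heading 225 -> 130
RT 60: heading 130 -> 70
BK 7: (-3.192,-0.192) -> (-5.587,-6.77) [heading=70, draw]
FD 1: (-5.587,-6.77) -> (-5.245,-5.831) [heading=70, draw]
PU: pen up
FD 11: (-5.245,-5.831) -> (-1.482,4.506) [heading=70, move]
FD 16: (-1.482,4.506) -> (3.99,19.541) [heading=70, move]
Final: pos=(3.99,19.541), heading=70, 4 segment(s) drawn

Start position: (6, 9)
Final position: (3.99, 19.541)
Distance = 10.731; >= 1e-6 -> NOT closed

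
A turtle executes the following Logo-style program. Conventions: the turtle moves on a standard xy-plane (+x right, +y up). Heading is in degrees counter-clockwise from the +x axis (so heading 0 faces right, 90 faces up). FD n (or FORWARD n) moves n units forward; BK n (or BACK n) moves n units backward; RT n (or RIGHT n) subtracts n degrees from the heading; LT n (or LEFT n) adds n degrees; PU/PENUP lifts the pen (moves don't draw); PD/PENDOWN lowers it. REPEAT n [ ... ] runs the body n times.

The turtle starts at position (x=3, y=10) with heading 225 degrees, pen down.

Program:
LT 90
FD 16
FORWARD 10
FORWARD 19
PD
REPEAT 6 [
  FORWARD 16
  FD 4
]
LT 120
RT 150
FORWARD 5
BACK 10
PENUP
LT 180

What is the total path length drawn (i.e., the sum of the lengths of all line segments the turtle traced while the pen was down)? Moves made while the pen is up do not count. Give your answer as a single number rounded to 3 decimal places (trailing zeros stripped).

Answer: 180

Derivation:
Executing turtle program step by step:
Start: pos=(3,10), heading=225, pen down
LT 90: heading 225 -> 315
FD 16: (3,10) -> (14.314,-1.314) [heading=315, draw]
FD 10: (14.314,-1.314) -> (21.385,-8.385) [heading=315, draw]
FD 19: (21.385,-8.385) -> (34.82,-21.82) [heading=315, draw]
PD: pen down
REPEAT 6 [
  -- iteration 1/6 --
  FD 16: (34.82,-21.82) -> (46.134,-33.134) [heading=315, draw]
  FD 4: (46.134,-33.134) -> (48.962,-35.962) [heading=315, draw]
  -- iteration 2/6 --
  FD 16: (48.962,-35.962) -> (60.276,-47.276) [heading=315, draw]
  FD 4: (60.276,-47.276) -> (63.104,-50.104) [heading=315, draw]
  -- iteration 3/6 --
  FD 16: (63.104,-50.104) -> (74.418,-61.418) [heading=315, draw]
  FD 4: (74.418,-61.418) -> (77.246,-64.246) [heading=315, draw]
  -- iteration 4/6 --
  FD 16: (77.246,-64.246) -> (88.56,-75.56) [heading=315, draw]
  FD 4: (88.56,-75.56) -> (91.388,-78.388) [heading=315, draw]
  -- iteration 5/6 --
  FD 16: (91.388,-78.388) -> (102.702,-89.702) [heading=315, draw]
  FD 4: (102.702,-89.702) -> (105.53,-92.53) [heading=315, draw]
  -- iteration 6/6 --
  FD 16: (105.53,-92.53) -> (116.844,-103.844) [heading=315, draw]
  FD 4: (116.844,-103.844) -> (119.673,-106.673) [heading=315, draw]
]
LT 120: heading 315 -> 75
RT 150: heading 75 -> 285
FD 5: (119.673,-106.673) -> (120.967,-111.502) [heading=285, draw]
BK 10: (120.967,-111.502) -> (118.379,-101.843) [heading=285, draw]
PU: pen up
LT 180: heading 285 -> 105
Final: pos=(118.379,-101.843), heading=105, 17 segment(s) drawn

Segment lengths:
  seg 1: (3,10) -> (14.314,-1.314), length = 16
  seg 2: (14.314,-1.314) -> (21.385,-8.385), length = 10
  seg 3: (21.385,-8.385) -> (34.82,-21.82), length = 19
  seg 4: (34.82,-21.82) -> (46.134,-33.134), length = 16
  seg 5: (46.134,-33.134) -> (48.962,-35.962), length = 4
  seg 6: (48.962,-35.962) -> (60.276,-47.276), length = 16
  seg 7: (60.276,-47.276) -> (63.104,-50.104), length = 4
  seg 8: (63.104,-50.104) -> (74.418,-61.418), length = 16
  seg 9: (74.418,-61.418) -> (77.246,-64.246), length = 4
  seg 10: (77.246,-64.246) -> (88.56,-75.56), length = 16
  seg 11: (88.56,-75.56) -> (91.388,-78.388), length = 4
  seg 12: (91.388,-78.388) -> (102.702,-89.702), length = 16
  seg 13: (102.702,-89.702) -> (105.53,-92.53), length = 4
  seg 14: (105.53,-92.53) -> (116.844,-103.844), length = 16
  seg 15: (116.844,-103.844) -> (119.673,-106.673), length = 4
  seg 16: (119.673,-106.673) -> (120.967,-111.502), length = 5
  seg 17: (120.967,-111.502) -> (118.379,-101.843), length = 10
Total = 180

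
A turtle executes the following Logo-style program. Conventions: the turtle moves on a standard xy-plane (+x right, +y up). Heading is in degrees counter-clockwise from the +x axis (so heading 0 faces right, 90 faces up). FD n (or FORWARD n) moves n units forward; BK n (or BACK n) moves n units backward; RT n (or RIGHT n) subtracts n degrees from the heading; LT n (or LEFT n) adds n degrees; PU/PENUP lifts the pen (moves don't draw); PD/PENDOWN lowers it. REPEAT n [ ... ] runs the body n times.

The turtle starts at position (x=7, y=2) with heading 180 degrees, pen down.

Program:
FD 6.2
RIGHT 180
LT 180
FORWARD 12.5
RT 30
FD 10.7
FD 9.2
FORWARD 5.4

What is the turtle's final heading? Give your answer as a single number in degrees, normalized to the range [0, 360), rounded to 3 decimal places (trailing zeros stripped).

Executing turtle program step by step:
Start: pos=(7,2), heading=180, pen down
FD 6.2: (7,2) -> (0.8,2) [heading=180, draw]
RT 180: heading 180 -> 0
LT 180: heading 0 -> 180
FD 12.5: (0.8,2) -> (-11.7,2) [heading=180, draw]
RT 30: heading 180 -> 150
FD 10.7: (-11.7,2) -> (-20.966,7.35) [heading=150, draw]
FD 9.2: (-20.966,7.35) -> (-28.934,11.95) [heading=150, draw]
FD 5.4: (-28.934,11.95) -> (-33.61,14.65) [heading=150, draw]
Final: pos=(-33.61,14.65), heading=150, 5 segment(s) drawn

Answer: 150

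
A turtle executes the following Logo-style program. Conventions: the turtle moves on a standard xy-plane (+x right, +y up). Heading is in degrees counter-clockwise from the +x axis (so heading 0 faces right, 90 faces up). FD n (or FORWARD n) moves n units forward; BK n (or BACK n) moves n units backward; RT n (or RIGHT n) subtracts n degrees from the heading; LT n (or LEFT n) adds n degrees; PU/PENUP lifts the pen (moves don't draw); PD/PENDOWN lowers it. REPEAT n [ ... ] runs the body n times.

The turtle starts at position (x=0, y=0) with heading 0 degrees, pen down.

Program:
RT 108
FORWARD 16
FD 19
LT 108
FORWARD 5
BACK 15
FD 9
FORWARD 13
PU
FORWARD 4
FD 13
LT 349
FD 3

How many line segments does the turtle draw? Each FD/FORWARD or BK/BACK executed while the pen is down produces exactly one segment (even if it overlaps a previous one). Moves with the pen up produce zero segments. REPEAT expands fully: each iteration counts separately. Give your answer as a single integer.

Answer: 6

Derivation:
Executing turtle program step by step:
Start: pos=(0,0), heading=0, pen down
RT 108: heading 0 -> 252
FD 16: (0,0) -> (-4.944,-15.217) [heading=252, draw]
FD 19: (-4.944,-15.217) -> (-10.816,-33.287) [heading=252, draw]
LT 108: heading 252 -> 0
FD 5: (-10.816,-33.287) -> (-5.816,-33.287) [heading=0, draw]
BK 15: (-5.816,-33.287) -> (-20.816,-33.287) [heading=0, draw]
FD 9: (-20.816,-33.287) -> (-11.816,-33.287) [heading=0, draw]
FD 13: (-11.816,-33.287) -> (1.184,-33.287) [heading=0, draw]
PU: pen up
FD 4: (1.184,-33.287) -> (5.184,-33.287) [heading=0, move]
FD 13: (5.184,-33.287) -> (18.184,-33.287) [heading=0, move]
LT 349: heading 0 -> 349
FD 3: (18.184,-33.287) -> (21.129,-33.859) [heading=349, move]
Final: pos=(21.129,-33.859), heading=349, 6 segment(s) drawn
Segments drawn: 6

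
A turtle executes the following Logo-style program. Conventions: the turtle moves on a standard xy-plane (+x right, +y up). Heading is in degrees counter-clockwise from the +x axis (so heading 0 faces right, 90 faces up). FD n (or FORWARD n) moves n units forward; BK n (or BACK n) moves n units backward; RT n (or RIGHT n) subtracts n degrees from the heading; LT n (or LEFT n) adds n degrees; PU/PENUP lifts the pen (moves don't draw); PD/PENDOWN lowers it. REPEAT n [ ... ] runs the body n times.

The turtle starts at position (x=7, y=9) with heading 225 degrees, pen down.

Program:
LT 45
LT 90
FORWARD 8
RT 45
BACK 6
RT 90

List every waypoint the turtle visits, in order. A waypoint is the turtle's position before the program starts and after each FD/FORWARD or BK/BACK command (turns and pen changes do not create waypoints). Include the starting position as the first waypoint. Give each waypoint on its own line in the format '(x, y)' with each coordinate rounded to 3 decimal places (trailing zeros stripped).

Executing turtle program step by step:
Start: pos=(7,9), heading=225, pen down
LT 45: heading 225 -> 270
LT 90: heading 270 -> 0
FD 8: (7,9) -> (15,9) [heading=0, draw]
RT 45: heading 0 -> 315
BK 6: (15,9) -> (10.757,13.243) [heading=315, draw]
RT 90: heading 315 -> 225
Final: pos=(10.757,13.243), heading=225, 2 segment(s) drawn
Waypoints (3 total):
(7, 9)
(15, 9)
(10.757, 13.243)

Answer: (7, 9)
(15, 9)
(10.757, 13.243)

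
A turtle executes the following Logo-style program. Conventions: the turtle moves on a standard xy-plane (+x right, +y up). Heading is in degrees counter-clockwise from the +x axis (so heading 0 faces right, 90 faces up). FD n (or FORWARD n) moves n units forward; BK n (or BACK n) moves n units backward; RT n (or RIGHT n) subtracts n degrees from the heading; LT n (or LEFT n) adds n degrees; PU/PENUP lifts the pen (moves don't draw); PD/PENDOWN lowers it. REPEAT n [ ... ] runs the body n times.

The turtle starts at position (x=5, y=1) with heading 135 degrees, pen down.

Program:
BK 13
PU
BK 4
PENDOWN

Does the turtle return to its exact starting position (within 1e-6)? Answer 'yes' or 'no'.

Executing turtle program step by step:
Start: pos=(5,1), heading=135, pen down
BK 13: (5,1) -> (14.192,-8.192) [heading=135, draw]
PU: pen up
BK 4: (14.192,-8.192) -> (17.021,-11.021) [heading=135, move]
PD: pen down
Final: pos=(17.021,-11.021), heading=135, 1 segment(s) drawn

Start position: (5, 1)
Final position: (17.021, -11.021)
Distance = 17; >= 1e-6 -> NOT closed

Answer: no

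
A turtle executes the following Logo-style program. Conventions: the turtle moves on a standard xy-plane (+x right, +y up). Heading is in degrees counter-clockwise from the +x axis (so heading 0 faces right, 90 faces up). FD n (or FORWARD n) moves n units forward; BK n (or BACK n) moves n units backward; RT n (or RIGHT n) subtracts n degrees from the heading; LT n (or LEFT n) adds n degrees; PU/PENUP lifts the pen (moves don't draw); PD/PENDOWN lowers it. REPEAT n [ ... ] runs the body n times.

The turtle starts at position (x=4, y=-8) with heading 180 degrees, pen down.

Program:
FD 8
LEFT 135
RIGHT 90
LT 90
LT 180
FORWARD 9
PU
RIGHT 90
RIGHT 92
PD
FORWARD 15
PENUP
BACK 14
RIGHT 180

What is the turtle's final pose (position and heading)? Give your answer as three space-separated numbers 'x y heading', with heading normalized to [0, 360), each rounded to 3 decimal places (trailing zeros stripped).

Answer: -9.682 -2.367 133

Derivation:
Executing turtle program step by step:
Start: pos=(4,-8), heading=180, pen down
FD 8: (4,-8) -> (-4,-8) [heading=180, draw]
LT 135: heading 180 -> 315
RT 90: heading 315 -> 225
LT 90: heading 225 -> 315
LT 180: heading 315 -> 135
FD 9: (-4,-8) -> (-10.364,-1.636) [heading=135, draw]
PU: pen up
RT 90: heading 135 -> 45
RT 92: heading 45 -> 313
PD: pen down
FD 15: (-10.364,-1.636) -> (-0.134,-12.606) [heading=313, draw]
PU: pen up
BK 14: (-0.134,-12.606) -> (-9.682,-2.367) [heading=313, move]
RT 180: heading 313 -> 133
Final: pos=(-9.682,-2.367), heading=133, 3 segment(s) drawn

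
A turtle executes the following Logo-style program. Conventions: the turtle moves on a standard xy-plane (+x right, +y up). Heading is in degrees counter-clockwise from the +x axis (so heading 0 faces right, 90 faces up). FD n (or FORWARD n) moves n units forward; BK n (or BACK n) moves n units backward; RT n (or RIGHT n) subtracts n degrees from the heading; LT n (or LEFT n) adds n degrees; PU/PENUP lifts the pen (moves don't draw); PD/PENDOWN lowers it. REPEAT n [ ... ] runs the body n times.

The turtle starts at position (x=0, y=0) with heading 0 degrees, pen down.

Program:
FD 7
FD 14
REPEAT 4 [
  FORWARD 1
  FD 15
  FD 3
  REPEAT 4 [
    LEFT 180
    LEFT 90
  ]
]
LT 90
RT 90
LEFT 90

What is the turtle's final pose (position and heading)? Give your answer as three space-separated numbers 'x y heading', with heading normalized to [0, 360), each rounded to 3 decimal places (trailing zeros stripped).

Executing turtle program step by step:
Start: pos=(0,0), heading=0, pen down
FD 7: (0,0) -> (7,0) [heading=0, draw]
FD 14: (7,0) -> (21,0) [heading=0, draw]
REPEAT 4 [
  -- iteration 1/4 --
  FD 1: (21,0) -> (22,0) [heading=0, draw]
  FD 15: (22,0) -> (37,0) [heading=0, draw]
  FD 3: (37,0) -> (40,0) [heading=0, draw]
  REPEAT 4 [
    -- iteration 1/4 --
    LT 180: heading 0 -> 180
    LT 90: heading 180 -> 270
    -- iteration 2/4 --
    LT 180: heading 270 -> 90
    LT 90: heading 90 -> 180
    -- iteration 3/4 --
    LT 180: heading 180 -> 0
    LT 90: heading 0 -> 90
    -- iteration 4/4 --
    LT 180: heading 90 -> 270
    LT 90: heading 270 -> 0
  ]
  -- iteration 2/4 --
  FD 1: (40,0) -> (41,0) [heading=0, draw]
  FD 15: (41,0) -> (56,0) [heading=0, draw]
  FD 3: (56,0) -> (59,0) [heading=0, draw]
  REPEAT 4 [
    -- iteration 1/4 --
    LT 180: heading 0 -> 180
    LT 90: heading 180 -> 270
    -- iteration 2/4 --
    LT 180: heading 270 -> 90
    LT 90: heading 90 -> 180
    -- iteration 3/4 --
    LT 180: heading 180 -> 0
    LT 90: heading 0 -> 90
    -- iteration 4/4 --
    LT 180: heading 90 -> 270
    LT 90: heading 270 -> 0
  ]
  -- iteration 3/4 --
  FD 1: (59,0) -> (60,0) [heading=0, draw]
  FD 15: (60,0) -> (75,0) [heading=0, draw]
  FD 3: (75,0) -> (78,0) [heading=0, draw]
  REPEAT 4 [
    -- iteration 1/4 --
    LT 180: heading 0 -> 180
    LT 90: heading 180 -> 270
    -- iteration 2/4 --
    LT 180: heading 270 -> 90
    LT 90: heading 90 -> 180
    -- iteration 3/4 --
    LT 180: heading 180 -> 0
    LT 90: heading 0 -> 90
    -- iteration 4/4 --
    LT 180: heading 90 -> 270
    LT 90: heading 270 -> 0
  ]
  -- iteration 4/4 --
  FD 1: (78,0) -> (79,0) [heading=0, draw]
  FD 15: (79,0) -> (94,0) [heading=0, draw]
  FD 3: (94,0) -> (97,0) [heading=0, draw]
  REPEAT 4 [
    -- iteration 1/4 --
    LT 180: heading 0 -> 180
    LT 90: heading 180 -> 270
    -- iteration 2/4 --
    LT 180: heading 270 -> 90
    LT 90: heading 90 -> 180
    -- iteration 3/4 --
    LT 180: heading 180 -> 0
    LT 90: heading 0 -> 90
    -- iteration 4/4 --
    LT 180: heading 90 -> 270
    LT 90: heading 270 -> 0
  ]
]
LT 90: heading 0 -> 90
RT 90: heading 90 -> 0
LT 90: heading 0 -> 90
Final: pos=(97,0), heading=90, 14 segment(s) drawn

Answer: 97 0 90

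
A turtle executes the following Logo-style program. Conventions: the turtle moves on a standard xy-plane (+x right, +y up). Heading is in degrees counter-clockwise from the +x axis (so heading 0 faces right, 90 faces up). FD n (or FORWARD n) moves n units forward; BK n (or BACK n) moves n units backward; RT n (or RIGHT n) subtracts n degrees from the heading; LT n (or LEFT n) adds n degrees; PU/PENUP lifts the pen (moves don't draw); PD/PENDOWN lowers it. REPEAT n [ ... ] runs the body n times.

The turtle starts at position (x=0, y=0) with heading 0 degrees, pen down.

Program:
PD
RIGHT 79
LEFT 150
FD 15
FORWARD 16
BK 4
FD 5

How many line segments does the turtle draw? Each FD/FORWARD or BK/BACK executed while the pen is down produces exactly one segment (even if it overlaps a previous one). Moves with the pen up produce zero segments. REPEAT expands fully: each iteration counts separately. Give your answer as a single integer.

Answer: 4

Derivation:
Executing turtle program step by step:
Start: pos=(0,0), heading=0, pen down
PD: pen down
RT 79: heading 0 -> 281
LT 150: heading 281 -> 71
FD 15: (0,0) -> (4.884,14.183) [heading=71, draw]
FD 16: (4.884,14.183) -> (10.093,29.311) [heading=71, draw]
BK 4: (10.093,29.311) -> (8.79,25.529) [heading=71, draw]
FD 5: (8.79,25.529) -> (10.418,30.257) [heading=71, draw]
Final: pos=(10.418,30.257), heading=71, 4 segment(s) drawn
Segments drawn: 4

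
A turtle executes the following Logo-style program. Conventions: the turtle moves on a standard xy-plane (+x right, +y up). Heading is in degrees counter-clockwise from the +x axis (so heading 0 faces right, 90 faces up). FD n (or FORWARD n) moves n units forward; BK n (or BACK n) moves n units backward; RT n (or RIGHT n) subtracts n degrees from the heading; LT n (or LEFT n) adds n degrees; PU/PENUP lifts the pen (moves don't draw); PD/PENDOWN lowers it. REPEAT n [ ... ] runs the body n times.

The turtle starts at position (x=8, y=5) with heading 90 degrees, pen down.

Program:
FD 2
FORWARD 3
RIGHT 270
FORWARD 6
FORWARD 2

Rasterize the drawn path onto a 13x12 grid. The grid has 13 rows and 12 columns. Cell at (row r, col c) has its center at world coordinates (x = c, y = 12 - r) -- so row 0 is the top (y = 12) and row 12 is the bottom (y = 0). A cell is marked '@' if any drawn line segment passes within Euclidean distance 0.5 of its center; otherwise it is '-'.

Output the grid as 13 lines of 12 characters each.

Answer: ------------
------------
@@@@@@@@@---
--------@---
--------@---
--------@---
--------@---
--------@---
------------
------------
------------
------------
------------

Derivation:
Segment 0: (8,5) -> (8,7)
Segment 1: (8,7) -> (8,10)
Segment 2: (8,10) -> (2,10)
Segment 3: (2,10) -> (0,10)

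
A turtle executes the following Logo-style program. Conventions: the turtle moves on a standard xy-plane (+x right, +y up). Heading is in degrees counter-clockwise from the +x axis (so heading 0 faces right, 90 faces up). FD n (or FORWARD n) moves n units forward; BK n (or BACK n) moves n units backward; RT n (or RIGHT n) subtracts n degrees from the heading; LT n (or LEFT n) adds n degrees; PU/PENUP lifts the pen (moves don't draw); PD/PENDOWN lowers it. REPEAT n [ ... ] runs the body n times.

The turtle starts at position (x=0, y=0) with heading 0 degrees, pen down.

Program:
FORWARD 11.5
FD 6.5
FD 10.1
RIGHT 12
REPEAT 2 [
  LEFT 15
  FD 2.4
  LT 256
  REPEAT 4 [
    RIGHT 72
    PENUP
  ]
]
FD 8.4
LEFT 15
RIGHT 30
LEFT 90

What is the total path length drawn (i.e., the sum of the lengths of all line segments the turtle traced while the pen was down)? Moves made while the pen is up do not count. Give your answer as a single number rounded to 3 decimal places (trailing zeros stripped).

Answer: 30.5

Derivation:
Executing turtle program step by step:
Start: pos=(0,0), heading=0, pen down
FD 11.5: (0,0) -> (11.5,0) [heading=0, draw]
FD 6.5: (11.5,0) -> (18,0) [heading=0, draw]
FD 10.1: (18,0) -> (28.1,0) [heading=0, draw]
RT 12: heading 0 -> 348
REPEAT 2 [
  -- iteration 1/2 --
  LT 15: heading 348 -> 3
  FD 2.4: (28.1,0) -> (30.497,0.126) [heading=3, draw]
  LT 256: heading 3 -> 259
  REPEAT 4 [
    -- iteration 1/4 --
    RT 72: heading 259 -> 187
    PU: pen up
    -- iteration 2/4 --
    RT 72: heading 187 -> 115
    PU: pen up
    -- iteration 3/4 --
    RT 72: heading 115 -> 43
    PU: pen up
    -- iteration 4/4 --
    RT 72: heading 43 -> 331
    PU: pen up
  ]
  -- iteration 2/2 --
  LT 15: heading 331 -> 346
  FD 2.4: (30.497,0.126) -> (32.825,-0.455) [heading=346, move]
  LT 256: heading 346 -> 242
  REPEAT 4 [
    -- iteration 1/4 --
    RT 72: heading 242 -> 170
    PU: pen up
    -- iteration 2/4 --
    RT 72: heading 170 -> 98
    PU: pen up
    -- iteration 3/4 --
    RT 72: heading 98 -> 26
    PU: pen up
    -- iteration 4/4 --
    RT 72: heading 26 -> 314
    PU: pen up
  ]
]
FD 8.4: (32.825,-0.455) -> (38.661,-6.497) [heading=314, move]
LT 15: heading 314 -> 329
RT 30: heading 329 -> 299
LT 90: heading 299 -> 29
Final: pos=(38.661,-6.497), heading=29, 4 segment(s) drawn

Segment lengths:
  seg 1: (0,0) -> (11.5,0), length = 11.5
  seg 2: (11.5,0) -> (18,0), length = 6.5
  seg 3: (18,0) -> (28.1,0), length = 10.1
  seg 4: (28.1,0) -> (30.497,0.126), length = 2.4
Total = 30.5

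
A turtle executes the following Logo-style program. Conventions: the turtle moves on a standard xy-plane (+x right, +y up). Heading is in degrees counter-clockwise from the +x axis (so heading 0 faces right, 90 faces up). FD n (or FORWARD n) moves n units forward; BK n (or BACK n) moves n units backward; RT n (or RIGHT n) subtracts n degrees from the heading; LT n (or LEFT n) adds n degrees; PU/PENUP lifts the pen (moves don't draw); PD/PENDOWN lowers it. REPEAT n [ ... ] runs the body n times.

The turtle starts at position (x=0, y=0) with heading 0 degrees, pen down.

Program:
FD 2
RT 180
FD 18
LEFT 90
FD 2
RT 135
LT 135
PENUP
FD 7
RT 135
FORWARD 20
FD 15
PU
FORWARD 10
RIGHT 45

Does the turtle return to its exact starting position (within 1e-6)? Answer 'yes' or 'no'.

Answer: no

Derivation:
Executing turtle program step by step:
Start: pos=(0,0), heading=0, pen down
FD 2: (0,0) -> (2,0) [heading=0, draw]
RT 180: heading 0 -> 180
FD 18: (2,0) -> (-16,0) [heading=180, draw]
LT 90: heading 180 -> 270
FD 2: (-16,0) -> (-16,-2) [heading=270, draw]
RT 135: heading 270 -> 135
LT 135: heading 135 -> 270
PU: pen up
FD 7: (-16,-2) -> (-16,-9) [heading=270, move]
RT 135: heading 270 -> 135
FD 20: (-16,-9) -> (-30.142,5.142) [heading=135, move]
FD 15: (-30.142,5.142) -> (-40.749,15.749) [heading=135, move]
PU: pen up
FD 10: (-40.749,15.749) -> (-47.82,22.82) [heading=135, move]
RT 45: heading 135 -> 90
Final: pos=(-47.82,22.82), heading=90, 3 segment(s) drawn

Start position: (0, 0)
Final position: (-47.82, 22.82)
Distance = 52.986; >= 1e-6 -> NOT closed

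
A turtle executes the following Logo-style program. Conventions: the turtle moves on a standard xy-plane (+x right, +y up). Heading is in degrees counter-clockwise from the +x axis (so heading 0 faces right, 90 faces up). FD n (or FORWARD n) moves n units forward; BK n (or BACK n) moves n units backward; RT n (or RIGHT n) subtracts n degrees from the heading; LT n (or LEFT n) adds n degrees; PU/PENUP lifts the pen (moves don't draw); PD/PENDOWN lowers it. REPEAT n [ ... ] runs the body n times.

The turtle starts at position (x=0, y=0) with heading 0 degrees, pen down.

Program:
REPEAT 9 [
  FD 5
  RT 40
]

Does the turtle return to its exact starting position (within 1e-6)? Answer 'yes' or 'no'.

Executing turtle program step by step:
Start: pos=(0,0), heading=0, pen down
REPEAT 9 [
  -- iteration 1/9 --
  FD 5: (0,0) -> (5,0) [heading=0, draw]
  RT 40: heading 0 -> 320
  -- iteration 2/9 --
  FD 5: (5,0) -> (8.83,-3.214) [heading=320, draw]
  RT 40: heading 320 -> 280
  -- iteration 3/9 --
  FD 5: (8.83,-3.214) -> (9.698,-8.138) [heading=280, draw]
  RT 40: heading 280 -> 240
  -- iteration 4/9 --
  FD 5: (9.698,-8.138) -> (7.198,-12.468) [heading=240, draw]
  RT 40: heading 240 -> 200
  -- iteration 5/9 --
  FD 5: (7.198,-12.468) -> (2.5,-14.178) [heading=200, draw]
  RT 40: heading 200 -> 160
  -- iteration 6/9 --
  FD 5: (2.5,-14.178) -> (-2.198,-12.468) [heading=160, draw]
  RT 40: heading 160 -> 120
  -- iteration 7/9 --
  FD 5: (-2.198,-12.468) -> (-4.698,-8.138) [heading=120, draw]
  RT 40: heading 120 -> 80
  -- iteration 8/9 --
  FD 5: (-4.698,-8.138) -> (-3.83,-3.214) [heading=80, draw]
  RT 40: heading 80 -> 40
  -- iteration 9/9 --
  FD 5: (-3.83,-3.214) -> (0,0) [heading=40, draw]
  RT 40: heading 40 -> 0
]
Final: pos=(0,0), heading=0, 9 segment(s) drawn

Start position: (0, 0)
Final position: (0, 0)
Distance = 0; < 1e-6 -> CLOSED

Answer: yes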